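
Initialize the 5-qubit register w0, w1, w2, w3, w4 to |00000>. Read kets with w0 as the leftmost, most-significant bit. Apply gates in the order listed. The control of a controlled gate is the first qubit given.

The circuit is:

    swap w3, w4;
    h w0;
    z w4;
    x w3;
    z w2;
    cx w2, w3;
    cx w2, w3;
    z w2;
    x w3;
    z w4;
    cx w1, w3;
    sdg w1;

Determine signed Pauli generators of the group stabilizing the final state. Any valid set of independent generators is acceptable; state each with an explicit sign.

The stabilizer group can be generated by +XIIII, +IZIII, +IIZII, +IIIZI, +IIIIZ, among other valid generating sets.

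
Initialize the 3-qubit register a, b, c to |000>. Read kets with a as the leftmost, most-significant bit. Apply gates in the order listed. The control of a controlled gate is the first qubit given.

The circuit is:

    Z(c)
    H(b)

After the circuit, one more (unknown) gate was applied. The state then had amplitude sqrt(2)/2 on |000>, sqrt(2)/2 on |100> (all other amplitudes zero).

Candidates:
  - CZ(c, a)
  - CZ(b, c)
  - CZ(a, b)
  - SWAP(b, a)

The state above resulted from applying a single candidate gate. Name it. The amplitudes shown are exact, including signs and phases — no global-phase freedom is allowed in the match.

The applied gate was SWAP(b, a).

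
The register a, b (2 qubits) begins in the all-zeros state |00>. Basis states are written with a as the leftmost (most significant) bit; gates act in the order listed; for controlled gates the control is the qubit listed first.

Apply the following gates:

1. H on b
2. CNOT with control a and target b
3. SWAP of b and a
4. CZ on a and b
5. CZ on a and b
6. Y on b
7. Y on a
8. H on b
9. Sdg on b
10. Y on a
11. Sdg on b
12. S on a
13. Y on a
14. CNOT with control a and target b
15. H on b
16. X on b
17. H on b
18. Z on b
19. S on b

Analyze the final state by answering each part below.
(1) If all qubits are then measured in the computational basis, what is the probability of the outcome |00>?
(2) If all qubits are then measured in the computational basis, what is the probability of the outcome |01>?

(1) The probability of measuring |00> is 1/4.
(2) The probability of measuring |01> is 1/4.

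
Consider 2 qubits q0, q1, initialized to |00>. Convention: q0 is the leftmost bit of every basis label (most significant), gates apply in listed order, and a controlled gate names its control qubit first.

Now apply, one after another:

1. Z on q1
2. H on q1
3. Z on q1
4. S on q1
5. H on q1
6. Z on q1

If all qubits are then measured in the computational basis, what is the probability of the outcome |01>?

A full measurement returns |01> with probability 1/2.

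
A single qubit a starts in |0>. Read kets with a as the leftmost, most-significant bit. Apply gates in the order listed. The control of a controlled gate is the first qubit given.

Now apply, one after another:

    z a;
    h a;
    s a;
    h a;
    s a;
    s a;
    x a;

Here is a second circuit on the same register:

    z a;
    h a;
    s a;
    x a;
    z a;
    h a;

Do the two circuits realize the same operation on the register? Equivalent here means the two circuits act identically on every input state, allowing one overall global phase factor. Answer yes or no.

Yes — the two circuits implement the same unitary up to a global phase.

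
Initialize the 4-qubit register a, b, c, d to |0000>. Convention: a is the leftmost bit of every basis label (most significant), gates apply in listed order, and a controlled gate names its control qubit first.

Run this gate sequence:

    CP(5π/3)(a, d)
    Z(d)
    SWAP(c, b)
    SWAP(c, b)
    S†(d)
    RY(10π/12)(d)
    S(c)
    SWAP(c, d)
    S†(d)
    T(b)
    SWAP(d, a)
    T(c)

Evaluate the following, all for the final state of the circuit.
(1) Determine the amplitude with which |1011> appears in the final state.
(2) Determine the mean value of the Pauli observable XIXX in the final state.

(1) The amplitude on |1011> is 0. Key observation: gates 3-4 undo each other exactly, leaving only the rest of the circuit to track.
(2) The expectation value of XIXX is 0.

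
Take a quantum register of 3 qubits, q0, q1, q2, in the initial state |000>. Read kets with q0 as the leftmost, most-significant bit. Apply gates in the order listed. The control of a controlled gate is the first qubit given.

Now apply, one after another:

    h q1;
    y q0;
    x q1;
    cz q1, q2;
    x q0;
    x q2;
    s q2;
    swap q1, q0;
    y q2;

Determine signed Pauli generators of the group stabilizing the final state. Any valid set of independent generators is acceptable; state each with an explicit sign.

One valid set of independent stabilizer generators is +XII, +IZI, +IIZ (any independent generating set of the same group is equally correct).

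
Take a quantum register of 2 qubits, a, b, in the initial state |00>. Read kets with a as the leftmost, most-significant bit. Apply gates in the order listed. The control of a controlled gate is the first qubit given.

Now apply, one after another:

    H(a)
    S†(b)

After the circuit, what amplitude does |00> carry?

|00> carries amplitude sqrt(2)/2 in the final state.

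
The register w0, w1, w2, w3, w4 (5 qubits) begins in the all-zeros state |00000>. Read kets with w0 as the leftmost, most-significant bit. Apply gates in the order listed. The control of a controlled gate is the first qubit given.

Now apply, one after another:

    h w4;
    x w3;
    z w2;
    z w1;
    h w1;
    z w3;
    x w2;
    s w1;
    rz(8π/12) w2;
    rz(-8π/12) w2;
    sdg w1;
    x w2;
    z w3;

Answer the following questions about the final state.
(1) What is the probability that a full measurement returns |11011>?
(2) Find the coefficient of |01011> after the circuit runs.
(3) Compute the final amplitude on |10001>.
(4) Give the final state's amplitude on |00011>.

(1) The probability of measuring |11011> is 0. Key observation: steps 6-13 multiply out to the identity, so the circuit reduces to the remaining gates.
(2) The final state's coefficient on |01011> equals 1/2.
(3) The final state's coefficient on |10001> equals 0.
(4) The amplitude on |00011> is 1/2.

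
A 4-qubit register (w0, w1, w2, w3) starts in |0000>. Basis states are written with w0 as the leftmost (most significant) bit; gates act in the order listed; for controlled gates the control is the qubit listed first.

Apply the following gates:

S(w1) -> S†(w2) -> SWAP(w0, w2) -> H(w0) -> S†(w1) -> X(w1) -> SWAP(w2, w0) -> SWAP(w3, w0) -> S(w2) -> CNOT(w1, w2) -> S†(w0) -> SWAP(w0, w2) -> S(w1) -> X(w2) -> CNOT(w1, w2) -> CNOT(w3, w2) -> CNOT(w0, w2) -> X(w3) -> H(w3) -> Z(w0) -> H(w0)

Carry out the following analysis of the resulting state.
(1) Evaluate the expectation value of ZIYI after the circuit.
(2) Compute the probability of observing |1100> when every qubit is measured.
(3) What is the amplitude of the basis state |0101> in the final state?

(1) In the final state, ZIYI has expectation 1.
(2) A full measurement returns |1100> with probability 1/8.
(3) |0101> carries amplitude sqrt(2)/4 in the final state.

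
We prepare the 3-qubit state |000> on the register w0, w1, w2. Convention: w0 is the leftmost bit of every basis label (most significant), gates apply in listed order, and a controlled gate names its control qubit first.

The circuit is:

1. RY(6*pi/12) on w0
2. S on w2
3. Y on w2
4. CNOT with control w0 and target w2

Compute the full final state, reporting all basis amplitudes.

After the circuit, the state carries amplitude sqrt(2)*I/2 on |001>, sqrt(2)*I/2 on |100>, and 0 on every other basis state.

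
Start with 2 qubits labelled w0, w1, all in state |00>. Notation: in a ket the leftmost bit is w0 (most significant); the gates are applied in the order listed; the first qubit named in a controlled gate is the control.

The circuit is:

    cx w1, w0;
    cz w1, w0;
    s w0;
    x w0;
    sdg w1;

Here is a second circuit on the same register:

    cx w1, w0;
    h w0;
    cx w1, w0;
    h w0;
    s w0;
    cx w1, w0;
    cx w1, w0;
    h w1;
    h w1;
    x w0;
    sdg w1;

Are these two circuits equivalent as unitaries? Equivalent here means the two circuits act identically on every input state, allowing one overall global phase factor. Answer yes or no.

Yes — the two circuits implement the same unitary up to a global phase.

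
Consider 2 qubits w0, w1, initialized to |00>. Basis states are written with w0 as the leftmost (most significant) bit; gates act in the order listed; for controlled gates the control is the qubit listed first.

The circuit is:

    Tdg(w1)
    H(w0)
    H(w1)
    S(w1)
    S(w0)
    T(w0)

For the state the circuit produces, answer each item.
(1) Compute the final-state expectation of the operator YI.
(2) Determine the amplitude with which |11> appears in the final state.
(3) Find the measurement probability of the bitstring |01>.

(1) The observable YI averages to sqrt(2)/2.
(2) The amplitude on |11> is -exp(I*pi/4)/2.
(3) A full measurement returns |01> with probability 1/4.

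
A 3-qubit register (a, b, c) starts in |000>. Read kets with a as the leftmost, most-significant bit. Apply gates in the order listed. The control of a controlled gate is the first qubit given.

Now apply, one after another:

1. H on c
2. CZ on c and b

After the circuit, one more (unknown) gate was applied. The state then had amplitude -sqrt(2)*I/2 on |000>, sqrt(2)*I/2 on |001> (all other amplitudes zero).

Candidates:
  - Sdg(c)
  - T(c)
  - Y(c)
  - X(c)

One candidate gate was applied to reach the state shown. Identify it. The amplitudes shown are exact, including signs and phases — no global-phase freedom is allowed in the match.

The unique candidate consistent with the amplitudes is Y(c).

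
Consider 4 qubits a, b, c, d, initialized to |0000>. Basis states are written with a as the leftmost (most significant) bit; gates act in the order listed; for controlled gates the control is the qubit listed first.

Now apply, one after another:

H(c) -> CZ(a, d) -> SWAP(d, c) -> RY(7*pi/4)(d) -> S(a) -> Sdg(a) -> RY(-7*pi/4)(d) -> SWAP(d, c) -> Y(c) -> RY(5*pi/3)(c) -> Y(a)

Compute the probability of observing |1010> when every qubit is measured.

Outcome |1010> occurs with probability sqrt(3)/4 + 1/2. Key observation: steps 3-8 multiply out to the identity, so the circuit reduces to the remaining gates.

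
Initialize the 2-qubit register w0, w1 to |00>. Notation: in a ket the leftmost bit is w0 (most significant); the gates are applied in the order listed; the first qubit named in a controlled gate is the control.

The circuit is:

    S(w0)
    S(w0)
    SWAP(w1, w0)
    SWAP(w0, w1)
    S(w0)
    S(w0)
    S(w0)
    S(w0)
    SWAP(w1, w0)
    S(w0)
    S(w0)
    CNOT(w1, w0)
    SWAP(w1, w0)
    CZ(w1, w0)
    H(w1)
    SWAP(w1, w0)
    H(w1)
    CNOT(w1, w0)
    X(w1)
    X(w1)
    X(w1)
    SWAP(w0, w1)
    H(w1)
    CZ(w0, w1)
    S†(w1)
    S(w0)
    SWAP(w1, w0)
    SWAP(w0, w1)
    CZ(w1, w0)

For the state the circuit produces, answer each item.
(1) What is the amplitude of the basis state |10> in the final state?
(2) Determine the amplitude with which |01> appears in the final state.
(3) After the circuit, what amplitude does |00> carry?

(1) The final state's coefficient on |10> equals sqrt(2)*I/2. Key observation: steps 5-8 multiply out to the identity, so the circuit reduces to the remaining gates.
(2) The final state's coefficient on |01> equals 0.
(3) The final state's coefficient on |00> equals sqrt(2)/2.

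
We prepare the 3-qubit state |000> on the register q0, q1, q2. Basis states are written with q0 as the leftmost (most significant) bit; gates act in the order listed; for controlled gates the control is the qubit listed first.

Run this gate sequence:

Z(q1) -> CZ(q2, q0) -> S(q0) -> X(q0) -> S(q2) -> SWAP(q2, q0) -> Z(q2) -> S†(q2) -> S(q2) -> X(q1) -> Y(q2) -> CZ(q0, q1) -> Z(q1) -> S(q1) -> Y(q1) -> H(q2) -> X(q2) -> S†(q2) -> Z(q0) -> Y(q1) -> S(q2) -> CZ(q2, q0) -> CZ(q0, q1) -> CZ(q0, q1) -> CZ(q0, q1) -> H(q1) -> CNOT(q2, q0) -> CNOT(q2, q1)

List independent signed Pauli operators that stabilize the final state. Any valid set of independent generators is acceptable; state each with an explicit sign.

One valid set of independent stabilizer generators is -XIX, -IXI, +ZIZ (any independent generating set of the same group is equally correct). Key observation: gates 23-24 undo each other exactly, leaving only the rest of the circuit to track.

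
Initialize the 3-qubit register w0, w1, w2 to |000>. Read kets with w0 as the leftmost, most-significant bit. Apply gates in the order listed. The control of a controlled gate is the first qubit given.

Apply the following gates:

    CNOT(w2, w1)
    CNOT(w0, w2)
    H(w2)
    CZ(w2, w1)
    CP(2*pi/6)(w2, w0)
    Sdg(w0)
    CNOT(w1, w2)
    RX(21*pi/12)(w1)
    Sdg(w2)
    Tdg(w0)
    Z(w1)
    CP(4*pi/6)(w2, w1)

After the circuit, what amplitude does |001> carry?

The amplitude on |001> is I*sqrt(2*sqrt(2) + 4)/4.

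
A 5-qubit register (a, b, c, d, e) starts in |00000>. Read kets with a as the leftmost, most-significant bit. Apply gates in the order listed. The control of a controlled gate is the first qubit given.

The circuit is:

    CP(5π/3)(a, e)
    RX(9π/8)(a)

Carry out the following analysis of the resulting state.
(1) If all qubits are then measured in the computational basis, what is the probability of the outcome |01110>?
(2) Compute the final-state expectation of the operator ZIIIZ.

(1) Outcome |01110> occurs with probability 0.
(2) In the final state, ZIIIZ has expectation -sqrt(sqrt(2) + 2)/2.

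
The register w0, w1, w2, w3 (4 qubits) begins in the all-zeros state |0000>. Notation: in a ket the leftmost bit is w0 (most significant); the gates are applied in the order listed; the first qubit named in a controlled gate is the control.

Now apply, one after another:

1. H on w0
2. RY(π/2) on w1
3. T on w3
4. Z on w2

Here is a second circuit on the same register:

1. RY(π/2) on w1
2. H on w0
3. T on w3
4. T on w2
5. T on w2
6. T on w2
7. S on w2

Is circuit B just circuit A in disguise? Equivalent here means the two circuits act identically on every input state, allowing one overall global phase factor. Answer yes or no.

No: there is an input state on which the two circuits produce genuinely different outputs (not merely differing by a phase).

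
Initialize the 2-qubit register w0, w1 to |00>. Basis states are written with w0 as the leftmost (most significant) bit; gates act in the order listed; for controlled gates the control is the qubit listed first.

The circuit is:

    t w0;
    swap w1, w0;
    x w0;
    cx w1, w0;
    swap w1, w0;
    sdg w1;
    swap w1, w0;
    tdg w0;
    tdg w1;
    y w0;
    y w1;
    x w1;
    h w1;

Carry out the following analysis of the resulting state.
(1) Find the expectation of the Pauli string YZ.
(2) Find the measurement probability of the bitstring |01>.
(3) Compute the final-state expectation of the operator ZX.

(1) In the final state, YZ has expectation 0.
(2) The probability of measuring |01> is 1/2.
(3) In the final state, ZX has expectation 1.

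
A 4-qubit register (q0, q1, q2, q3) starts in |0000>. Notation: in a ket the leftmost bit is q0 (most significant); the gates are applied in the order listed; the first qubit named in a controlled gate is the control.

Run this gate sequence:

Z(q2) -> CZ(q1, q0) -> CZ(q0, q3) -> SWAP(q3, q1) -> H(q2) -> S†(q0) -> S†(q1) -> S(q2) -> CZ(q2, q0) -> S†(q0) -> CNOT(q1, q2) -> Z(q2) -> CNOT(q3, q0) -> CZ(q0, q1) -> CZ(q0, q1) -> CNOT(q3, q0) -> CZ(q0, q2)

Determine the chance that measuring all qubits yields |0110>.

A full measurement returns |0110> with probability 0. Key observation: the block from step 13 through step 16 cancels to the identity and can be dropped.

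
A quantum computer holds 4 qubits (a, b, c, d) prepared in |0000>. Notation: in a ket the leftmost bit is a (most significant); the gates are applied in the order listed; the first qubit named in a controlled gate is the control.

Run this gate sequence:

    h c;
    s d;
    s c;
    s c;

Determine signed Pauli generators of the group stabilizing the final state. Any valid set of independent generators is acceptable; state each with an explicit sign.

The stabilizer group can be generated by -IIXI, +ZIII, +IZII, +IIIZ, among other valid generating sets.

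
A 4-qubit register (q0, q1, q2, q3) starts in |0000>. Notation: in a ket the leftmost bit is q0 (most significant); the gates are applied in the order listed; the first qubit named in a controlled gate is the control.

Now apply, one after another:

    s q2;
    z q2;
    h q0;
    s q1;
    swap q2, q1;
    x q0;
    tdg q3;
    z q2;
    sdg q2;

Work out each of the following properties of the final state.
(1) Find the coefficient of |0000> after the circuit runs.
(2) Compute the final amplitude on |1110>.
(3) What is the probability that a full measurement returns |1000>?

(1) The amplitude on |0000> is sqrt(2)/2.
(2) |1110> carries amplitude 0 in the final state.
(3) A full measurement returns |1000> with probability 1/2.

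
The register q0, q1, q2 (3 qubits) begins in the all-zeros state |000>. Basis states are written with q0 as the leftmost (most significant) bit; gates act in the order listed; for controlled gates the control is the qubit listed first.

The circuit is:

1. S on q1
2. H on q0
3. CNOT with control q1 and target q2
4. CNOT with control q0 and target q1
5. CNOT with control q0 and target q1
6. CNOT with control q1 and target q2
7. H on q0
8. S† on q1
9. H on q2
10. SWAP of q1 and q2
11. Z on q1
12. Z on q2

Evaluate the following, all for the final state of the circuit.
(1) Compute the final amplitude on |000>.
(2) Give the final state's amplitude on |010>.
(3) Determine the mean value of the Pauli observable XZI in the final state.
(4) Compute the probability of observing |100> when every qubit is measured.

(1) The final state's coefficient on |000> equals sqrt(2)/2. Key observation: steps 1-8 multiply out to the identity, so the circuit reduces to the remaining gates.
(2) |010> carries amplitude -sqrt(2)/2 in the final state.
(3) In the final state, XZI has expectation 0.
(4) Outcome |100> occurs with probability 0.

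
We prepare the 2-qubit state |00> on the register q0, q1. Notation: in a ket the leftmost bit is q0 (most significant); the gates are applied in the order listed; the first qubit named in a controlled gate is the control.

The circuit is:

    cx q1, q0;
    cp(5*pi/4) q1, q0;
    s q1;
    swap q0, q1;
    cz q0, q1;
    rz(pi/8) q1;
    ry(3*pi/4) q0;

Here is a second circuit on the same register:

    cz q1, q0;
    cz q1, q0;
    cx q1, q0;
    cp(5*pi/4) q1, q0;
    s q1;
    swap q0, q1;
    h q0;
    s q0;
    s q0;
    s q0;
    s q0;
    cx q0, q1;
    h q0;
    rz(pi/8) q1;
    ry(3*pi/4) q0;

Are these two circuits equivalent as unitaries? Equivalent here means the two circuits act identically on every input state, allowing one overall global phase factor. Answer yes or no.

No: there is an input state on which the two circuits produce genuinely different outputs (not merely differing by a phase).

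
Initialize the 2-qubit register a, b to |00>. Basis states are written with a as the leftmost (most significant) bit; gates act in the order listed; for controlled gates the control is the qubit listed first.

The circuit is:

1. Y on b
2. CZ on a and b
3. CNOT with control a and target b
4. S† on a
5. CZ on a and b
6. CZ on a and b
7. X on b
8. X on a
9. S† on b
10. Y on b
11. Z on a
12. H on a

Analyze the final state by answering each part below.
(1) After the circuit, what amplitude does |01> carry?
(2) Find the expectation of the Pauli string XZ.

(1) The final state's coefficient on |01> equals sqrt(2)/2. Key observation: the block from step 5 through step 6 cancels to the identity and can be dropped.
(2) The expectation value of XZ is 1.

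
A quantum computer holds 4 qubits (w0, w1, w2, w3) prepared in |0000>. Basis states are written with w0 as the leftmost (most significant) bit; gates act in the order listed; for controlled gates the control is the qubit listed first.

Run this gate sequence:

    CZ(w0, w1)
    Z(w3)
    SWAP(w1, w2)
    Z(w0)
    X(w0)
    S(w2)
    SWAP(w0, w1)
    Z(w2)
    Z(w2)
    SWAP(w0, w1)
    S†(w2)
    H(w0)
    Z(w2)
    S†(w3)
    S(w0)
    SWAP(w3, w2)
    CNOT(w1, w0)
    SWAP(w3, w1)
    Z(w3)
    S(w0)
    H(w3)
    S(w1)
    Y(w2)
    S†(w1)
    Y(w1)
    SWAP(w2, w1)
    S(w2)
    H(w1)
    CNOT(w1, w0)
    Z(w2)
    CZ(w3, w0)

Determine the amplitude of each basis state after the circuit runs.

The final amplitudes are 0 on |0000>, 0 on |0001>, sqrt(2)*I/4 on |0010>, sqrt(2)*I/4 on |0011>, 0 on |0100>, 0 on |0101>, -sqrt(2)*I/4 on |0110>, -sqrt(2)*I/4 on |0111>, 0 on |1000>, 0 on |1001>, sqrt(2)*I/4 on |1010>, -sqrt(2)*I/4 on |1011>, 0 on |1100>, 0 on |1101>, -sqrt(2)*I/4 on |1110>, sqrt(2)*I/4 on |1111>. Key observation: steps 6-11 multiply out to the identity, so the circuit reduces to the remaining gates.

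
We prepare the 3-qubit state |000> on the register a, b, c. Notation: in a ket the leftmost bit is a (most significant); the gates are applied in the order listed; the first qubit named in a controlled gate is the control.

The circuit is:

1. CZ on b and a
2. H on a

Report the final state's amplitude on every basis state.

After the circuit, the state carries amplitude sqrt(2)/2 on |000>, sqrt(2)/2 on |100>, and 0 on every other basis state.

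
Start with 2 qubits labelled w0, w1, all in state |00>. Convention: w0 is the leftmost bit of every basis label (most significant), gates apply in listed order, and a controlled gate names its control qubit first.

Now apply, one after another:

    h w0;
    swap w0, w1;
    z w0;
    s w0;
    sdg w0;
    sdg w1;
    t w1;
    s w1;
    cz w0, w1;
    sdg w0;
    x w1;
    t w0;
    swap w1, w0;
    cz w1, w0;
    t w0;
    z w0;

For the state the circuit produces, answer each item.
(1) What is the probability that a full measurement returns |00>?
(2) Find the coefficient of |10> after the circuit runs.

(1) The probability of measuring |00> is 1/2.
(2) |10> carries amplitude -sqrt(2)*exp(I*pi/4)/2 in the final state.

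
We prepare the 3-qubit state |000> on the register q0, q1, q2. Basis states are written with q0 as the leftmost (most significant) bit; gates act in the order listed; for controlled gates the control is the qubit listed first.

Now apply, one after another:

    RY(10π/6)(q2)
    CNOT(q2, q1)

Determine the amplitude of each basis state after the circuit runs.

The resulting statevector has amplitude -sqrt(3)/2 on |000>, 1/2 on |011>, and 0 on every other basis state.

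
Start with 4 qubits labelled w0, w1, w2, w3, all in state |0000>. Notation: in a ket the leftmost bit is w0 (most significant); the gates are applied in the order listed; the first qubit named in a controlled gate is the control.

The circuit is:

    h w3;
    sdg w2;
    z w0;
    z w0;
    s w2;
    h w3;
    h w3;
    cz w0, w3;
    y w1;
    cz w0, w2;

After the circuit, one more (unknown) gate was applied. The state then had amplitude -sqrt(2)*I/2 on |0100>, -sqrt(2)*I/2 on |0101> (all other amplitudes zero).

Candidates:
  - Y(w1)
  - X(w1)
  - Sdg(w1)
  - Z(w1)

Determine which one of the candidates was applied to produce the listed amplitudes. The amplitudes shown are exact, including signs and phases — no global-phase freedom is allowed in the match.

The unique candidate consistent with the amplitudes is Z(w1).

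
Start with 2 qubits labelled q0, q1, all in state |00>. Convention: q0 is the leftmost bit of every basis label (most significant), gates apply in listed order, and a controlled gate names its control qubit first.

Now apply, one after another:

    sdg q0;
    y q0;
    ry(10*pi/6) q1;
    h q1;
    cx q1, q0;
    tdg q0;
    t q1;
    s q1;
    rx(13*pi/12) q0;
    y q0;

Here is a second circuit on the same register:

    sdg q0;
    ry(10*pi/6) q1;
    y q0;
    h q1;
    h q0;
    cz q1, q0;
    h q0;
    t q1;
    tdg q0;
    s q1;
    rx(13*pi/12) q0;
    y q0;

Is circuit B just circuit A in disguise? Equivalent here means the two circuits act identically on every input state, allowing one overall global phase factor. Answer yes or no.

Yes — the two circuits implement the same unitary up to a global phase.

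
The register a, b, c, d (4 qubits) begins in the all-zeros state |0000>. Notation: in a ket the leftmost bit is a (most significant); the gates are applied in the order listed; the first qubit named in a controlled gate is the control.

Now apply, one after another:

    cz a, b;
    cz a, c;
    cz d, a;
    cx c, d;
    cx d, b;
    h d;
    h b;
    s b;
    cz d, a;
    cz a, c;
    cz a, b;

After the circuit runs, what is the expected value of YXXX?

The observable YXXX averages to 0.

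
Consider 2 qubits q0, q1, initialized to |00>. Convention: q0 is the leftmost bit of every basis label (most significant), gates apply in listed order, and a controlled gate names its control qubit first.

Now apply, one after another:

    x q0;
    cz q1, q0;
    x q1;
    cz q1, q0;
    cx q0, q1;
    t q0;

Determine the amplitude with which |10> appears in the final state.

The final state's coefficient on |10> equals -exp(I*pi/4).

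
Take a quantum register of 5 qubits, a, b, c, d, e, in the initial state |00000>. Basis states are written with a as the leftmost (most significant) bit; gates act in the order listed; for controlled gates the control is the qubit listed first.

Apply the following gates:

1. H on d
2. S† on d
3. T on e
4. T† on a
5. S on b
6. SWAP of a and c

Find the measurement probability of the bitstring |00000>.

A full measurement returns |00000> with probability 1/2.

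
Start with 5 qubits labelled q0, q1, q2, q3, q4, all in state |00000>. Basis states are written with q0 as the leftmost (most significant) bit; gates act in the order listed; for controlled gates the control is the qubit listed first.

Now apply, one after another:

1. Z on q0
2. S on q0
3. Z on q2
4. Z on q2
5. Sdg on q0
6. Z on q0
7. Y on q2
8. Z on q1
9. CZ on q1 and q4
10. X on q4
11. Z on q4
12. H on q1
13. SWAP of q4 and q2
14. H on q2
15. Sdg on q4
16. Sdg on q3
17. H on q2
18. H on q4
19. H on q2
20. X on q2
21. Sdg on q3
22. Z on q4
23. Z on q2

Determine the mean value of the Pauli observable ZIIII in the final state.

In the final state, ZIIII has expectation 1. Key observation: the block from step 1 through step 6 cancels to the identity and can be dropped.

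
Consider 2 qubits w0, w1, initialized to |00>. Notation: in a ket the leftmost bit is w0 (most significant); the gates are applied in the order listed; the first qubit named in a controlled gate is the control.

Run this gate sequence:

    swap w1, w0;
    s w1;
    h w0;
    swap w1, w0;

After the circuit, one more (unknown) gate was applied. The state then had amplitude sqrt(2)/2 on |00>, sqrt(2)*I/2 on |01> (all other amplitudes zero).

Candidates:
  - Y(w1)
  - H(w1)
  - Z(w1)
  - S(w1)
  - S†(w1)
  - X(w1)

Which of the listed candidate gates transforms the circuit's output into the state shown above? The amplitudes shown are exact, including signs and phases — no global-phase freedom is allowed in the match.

It was S(w1) that produced the state shown.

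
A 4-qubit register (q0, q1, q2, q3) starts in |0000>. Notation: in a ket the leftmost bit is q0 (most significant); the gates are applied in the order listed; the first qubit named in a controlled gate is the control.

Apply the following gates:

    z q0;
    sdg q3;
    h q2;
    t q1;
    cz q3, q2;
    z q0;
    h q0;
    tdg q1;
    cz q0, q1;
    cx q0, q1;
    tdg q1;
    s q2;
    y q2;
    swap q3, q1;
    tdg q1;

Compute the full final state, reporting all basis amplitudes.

The final amplitudes are 1/2 on |0000>, I/2 on |0010>, -exp(3*I*pi/4)/2 on |1001>, exp(I*pi/4)/2 on |1011>, and 0 on every other basis state.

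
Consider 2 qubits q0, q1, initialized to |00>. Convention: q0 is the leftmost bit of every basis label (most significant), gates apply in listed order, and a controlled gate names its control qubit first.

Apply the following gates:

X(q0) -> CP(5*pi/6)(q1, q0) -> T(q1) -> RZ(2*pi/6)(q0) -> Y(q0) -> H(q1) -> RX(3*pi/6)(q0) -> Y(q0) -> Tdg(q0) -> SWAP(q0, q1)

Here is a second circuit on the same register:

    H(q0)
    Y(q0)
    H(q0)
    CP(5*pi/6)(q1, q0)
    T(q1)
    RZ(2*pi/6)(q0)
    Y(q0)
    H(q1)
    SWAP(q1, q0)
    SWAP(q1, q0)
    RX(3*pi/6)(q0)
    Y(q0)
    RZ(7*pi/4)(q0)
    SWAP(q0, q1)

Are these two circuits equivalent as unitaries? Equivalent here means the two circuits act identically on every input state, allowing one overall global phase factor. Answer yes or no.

No, they are not equivalent — no single phase factor reconciles the two unitaries.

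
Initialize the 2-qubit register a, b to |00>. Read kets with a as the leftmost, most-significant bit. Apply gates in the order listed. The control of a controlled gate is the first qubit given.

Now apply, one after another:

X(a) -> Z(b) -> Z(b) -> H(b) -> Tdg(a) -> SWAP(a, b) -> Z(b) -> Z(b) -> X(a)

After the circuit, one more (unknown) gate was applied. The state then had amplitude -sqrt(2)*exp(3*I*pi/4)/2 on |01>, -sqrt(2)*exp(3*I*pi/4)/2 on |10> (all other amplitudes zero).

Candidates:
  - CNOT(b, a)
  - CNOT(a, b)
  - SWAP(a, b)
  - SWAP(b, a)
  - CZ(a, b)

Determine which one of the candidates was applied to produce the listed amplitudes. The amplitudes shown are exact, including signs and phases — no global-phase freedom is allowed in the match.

The applied gate was CNOT(a, b).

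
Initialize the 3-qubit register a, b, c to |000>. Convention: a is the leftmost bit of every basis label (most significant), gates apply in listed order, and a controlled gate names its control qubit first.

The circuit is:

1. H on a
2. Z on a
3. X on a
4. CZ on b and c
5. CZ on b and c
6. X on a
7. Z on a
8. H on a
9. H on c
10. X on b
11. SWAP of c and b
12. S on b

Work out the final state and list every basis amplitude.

The resulting statevector has amplitude sqrt(2)/2 on |001>, sqrt(2)*I/2 on |011>, and 0 on every other basis state. Key observation: gates 1-8 undo each other exactly, leaving only the rest of the circuit to track.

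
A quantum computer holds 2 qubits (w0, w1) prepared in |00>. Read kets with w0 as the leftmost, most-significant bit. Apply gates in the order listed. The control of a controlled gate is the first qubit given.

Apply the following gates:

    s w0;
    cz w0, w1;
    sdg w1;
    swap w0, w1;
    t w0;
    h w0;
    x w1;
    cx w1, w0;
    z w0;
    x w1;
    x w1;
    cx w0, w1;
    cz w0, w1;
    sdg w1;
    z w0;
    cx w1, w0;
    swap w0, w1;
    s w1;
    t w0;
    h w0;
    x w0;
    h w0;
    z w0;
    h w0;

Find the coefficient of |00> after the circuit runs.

The amplitude on |00> is 0. Key observation: gates 20-23 undo each other exactly, leaving only the rest of the circuit to track.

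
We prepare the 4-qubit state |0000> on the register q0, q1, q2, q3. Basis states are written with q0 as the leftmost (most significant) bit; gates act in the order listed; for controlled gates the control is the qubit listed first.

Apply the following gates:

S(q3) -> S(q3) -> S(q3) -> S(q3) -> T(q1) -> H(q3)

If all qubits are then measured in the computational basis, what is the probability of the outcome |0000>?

The probability of measuring |0000> is 1/2.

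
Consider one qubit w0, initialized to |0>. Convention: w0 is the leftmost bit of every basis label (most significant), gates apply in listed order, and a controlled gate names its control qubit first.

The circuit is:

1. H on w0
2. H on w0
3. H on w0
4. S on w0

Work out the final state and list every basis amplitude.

The final amplitudes are sqrt(2)/2 on |0>, sqrt(2)*I/2 on |1>.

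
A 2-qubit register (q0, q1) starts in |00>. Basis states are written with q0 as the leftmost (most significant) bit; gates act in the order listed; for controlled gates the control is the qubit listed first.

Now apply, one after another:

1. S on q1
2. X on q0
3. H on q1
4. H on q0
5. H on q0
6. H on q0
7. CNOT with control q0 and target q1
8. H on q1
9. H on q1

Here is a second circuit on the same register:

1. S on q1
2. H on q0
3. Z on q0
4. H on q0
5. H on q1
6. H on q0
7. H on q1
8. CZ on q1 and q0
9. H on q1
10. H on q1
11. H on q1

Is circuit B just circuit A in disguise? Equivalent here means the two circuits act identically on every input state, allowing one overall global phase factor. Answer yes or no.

Yes, they are equivalent — the unitaries differ by at most a global phase.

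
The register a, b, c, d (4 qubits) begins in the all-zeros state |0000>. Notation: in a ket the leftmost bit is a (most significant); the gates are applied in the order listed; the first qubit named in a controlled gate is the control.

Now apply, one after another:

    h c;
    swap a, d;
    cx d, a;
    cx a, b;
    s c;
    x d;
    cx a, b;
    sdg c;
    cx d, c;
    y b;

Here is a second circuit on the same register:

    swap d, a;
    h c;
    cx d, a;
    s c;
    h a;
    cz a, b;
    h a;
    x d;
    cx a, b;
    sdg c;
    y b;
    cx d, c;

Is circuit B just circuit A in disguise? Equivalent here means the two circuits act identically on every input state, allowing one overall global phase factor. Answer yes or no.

No: there is an input state on which the two circuits produce genuinely different outputs (not merely differing by a phase).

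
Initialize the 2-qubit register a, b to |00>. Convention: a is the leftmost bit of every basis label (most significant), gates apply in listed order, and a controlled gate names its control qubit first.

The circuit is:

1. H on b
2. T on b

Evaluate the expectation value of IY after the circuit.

The observable IY averages to sqrt(2)/2.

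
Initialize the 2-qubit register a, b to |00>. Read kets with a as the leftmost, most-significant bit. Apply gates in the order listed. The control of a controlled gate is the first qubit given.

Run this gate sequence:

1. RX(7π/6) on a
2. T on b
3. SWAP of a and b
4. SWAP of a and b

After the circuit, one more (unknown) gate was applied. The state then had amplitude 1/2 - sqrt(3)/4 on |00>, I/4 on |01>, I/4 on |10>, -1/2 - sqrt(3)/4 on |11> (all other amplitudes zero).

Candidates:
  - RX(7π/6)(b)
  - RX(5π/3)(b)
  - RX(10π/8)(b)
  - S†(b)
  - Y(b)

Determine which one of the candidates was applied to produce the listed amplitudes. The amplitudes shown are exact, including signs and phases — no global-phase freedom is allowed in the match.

It was RX(7π/6)(b) that produced the state shown. Key observation: the block from step 3 through step 4 cancels to the identity and can be dropped.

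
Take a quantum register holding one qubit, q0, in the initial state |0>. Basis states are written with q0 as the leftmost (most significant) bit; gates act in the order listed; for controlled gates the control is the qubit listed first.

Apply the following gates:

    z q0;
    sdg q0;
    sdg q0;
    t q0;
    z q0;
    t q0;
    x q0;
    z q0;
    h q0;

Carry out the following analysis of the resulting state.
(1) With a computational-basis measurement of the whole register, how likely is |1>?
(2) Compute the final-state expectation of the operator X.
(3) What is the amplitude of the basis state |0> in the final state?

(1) Outcome |1> occurs with probability 1/2.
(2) The expectation value of X is -1.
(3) The final state's coefficient on |0> equals -sqrt(2)/2.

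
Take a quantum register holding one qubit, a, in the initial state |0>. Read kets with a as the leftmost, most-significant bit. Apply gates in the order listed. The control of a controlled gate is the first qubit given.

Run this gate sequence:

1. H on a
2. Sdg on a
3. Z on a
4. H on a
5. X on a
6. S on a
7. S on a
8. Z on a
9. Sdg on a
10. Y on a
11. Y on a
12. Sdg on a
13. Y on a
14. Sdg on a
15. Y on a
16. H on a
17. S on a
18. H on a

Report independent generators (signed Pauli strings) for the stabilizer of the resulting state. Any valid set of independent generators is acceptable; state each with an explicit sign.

One valid set of independent stabilizer generators is +X (any independent generating set of the same group is equally correct).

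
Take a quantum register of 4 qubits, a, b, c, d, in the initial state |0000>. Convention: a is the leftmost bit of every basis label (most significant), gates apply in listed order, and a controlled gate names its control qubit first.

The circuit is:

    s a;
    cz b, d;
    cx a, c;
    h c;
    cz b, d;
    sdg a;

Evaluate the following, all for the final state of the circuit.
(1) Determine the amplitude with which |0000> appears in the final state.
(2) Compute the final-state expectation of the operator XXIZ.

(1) |0000> carries amplitude sqrt(2)/2 in the final state.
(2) The observable XXIZ averages to 0.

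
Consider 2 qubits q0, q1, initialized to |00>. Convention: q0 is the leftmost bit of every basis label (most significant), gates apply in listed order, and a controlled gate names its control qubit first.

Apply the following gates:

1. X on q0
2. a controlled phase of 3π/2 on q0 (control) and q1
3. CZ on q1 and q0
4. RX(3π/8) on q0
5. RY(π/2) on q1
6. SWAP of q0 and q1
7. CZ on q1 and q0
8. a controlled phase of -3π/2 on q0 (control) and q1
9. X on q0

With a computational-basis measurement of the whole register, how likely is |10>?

The probability of measuring |10> is 1/4 - sqrt(2 - sqrt(2))/8.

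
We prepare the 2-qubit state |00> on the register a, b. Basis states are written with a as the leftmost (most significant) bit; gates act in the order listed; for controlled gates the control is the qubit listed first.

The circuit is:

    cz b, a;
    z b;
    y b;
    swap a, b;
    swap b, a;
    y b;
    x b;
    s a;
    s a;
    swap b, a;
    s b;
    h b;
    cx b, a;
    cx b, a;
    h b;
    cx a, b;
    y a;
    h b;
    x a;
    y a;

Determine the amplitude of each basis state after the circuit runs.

The resulting statevector has amplitude -sqrt(2)/2 on |00>, sqrt(2)/2 on |01>, 0 on |10>, 0 on |11>.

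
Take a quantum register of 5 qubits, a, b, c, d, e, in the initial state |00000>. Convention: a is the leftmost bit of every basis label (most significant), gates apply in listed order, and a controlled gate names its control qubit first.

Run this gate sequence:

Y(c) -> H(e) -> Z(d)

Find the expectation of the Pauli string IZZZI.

The expectation value of IZZZI is -1.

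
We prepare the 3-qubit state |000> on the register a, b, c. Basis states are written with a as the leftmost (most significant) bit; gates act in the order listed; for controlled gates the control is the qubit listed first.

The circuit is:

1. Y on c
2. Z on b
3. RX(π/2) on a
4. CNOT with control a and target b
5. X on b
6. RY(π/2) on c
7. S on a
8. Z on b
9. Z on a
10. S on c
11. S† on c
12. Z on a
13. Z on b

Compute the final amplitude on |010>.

The final state's coefficient on |010> equals -I/2. Key observation: gates 8-13 undo each other exactly, leaving only the rest of the circuit to track.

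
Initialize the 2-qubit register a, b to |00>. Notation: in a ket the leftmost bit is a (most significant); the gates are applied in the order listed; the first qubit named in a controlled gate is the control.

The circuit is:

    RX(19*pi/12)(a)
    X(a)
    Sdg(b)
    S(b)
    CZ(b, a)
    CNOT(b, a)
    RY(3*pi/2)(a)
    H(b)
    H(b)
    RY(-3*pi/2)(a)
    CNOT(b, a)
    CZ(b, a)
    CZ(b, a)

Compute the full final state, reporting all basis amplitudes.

The resulting statevector has amplitude -I*sqrt(3*sqrt(2) + 6)/4 + I*sqrt(2 - sqrt(2))/4 on |00>, 0 on |01>, -sqrt(sqrt(2) + 2)/4 - sqrt(6 - 3*sqrt(2))/4 on |10>, 0 on |11>. Key observation: gates 5-12 undo each other exactly, leaving only the rest of the circuit to track.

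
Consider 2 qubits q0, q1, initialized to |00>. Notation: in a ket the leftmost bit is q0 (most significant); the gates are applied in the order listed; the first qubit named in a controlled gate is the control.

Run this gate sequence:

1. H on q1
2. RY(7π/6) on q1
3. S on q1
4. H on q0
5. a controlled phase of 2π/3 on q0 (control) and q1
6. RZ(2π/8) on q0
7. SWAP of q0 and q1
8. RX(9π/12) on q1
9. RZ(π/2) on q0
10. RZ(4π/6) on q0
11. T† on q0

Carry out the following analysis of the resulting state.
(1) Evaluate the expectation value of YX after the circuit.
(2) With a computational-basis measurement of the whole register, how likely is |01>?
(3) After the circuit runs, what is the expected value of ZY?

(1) The expectation value of YX is -3/8 + sqrt(3)/8.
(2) The probability of measuring |01> is 3/16.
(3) The observable ZY averages to -7/16 + sqrt(3)/16.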